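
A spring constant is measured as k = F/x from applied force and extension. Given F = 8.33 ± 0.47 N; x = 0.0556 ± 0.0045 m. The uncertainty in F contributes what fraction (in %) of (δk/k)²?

32.7%

(δk/k)² = (1·δF/F)² + (-1·δx/x)²
  F term: (1×0.0564)² = 0.00318
  x term: (-1×0.0809)² = 0.00655
Total = 0.00973. Share from F = 0.00318/0.00973 = 0.327.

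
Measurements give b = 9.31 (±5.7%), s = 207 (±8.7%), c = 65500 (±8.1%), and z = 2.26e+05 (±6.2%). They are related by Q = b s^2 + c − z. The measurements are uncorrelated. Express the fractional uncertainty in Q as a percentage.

Let p = b·s^2 = 3.99e+05. δp/p = √((1·δb/b)² + (2·δs/s)²) = √(0.00325 + 0.0303) = 0.183, so δp = 73000.
Q = p + c − z: δQ = √(δp² + δc² + δz²) = √(5.34e+09 + 2.81e+07 + 1.96e+08) = 74600
Q = 2.38e+05, so δQ/Q = 74600/2.38e+05 = 0.313.

31.3%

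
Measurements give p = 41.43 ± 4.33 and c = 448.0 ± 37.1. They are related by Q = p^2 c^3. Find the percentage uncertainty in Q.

For a monomial Q ∝ p^2, c^3, fractional errors add in quadrature:
  (2·δp/p)² = (2×0.105)² = 0.0437;  (3·δc/c)² = (3×0.0828)² = 0.0617
δQ/Q = √(0.105) = 0.325

32.5%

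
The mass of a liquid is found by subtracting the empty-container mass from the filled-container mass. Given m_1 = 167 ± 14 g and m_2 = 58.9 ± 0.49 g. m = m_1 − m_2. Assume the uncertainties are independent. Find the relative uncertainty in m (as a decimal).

0.130

Sums and differences: (δm)² = Σ (cᵢ δxᵢ)².
  (δm_1)² = 196;  (δm_2)² = 0.240
δm = √(196) = 14.0 g
m = 108 g, so δm/m = 14.0/108 = 0.130.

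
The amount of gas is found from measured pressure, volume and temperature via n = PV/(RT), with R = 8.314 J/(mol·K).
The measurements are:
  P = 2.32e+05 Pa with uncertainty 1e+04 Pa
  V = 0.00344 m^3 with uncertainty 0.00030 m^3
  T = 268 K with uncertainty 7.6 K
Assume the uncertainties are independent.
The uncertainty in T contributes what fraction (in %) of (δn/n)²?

7.83%

(δn/n)² = (1·δP/P)² + (1·δV/V)² + (-1·δT/T)²
  P term: (1×0.0431)² = 0.00186
  V term: (1×0.0872)² = 0.00761
  T term: (-1×0.0284)² = 0.000804
Total = 0.0103. Share from T = 0.000804/0.0103 = 0.0783.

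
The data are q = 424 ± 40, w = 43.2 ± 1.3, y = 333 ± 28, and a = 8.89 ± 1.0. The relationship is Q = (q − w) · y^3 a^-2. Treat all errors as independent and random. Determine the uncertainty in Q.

6.3e+07

Let u = q − w = 381. δu = √(δq² + δw²) = √(1600 + 1.69) = 40.0, so δu/u = 0.105.
Q is then a monomial in u, y, a:
δQ/Q = √((δu/u)² + (3·δy/y)² + (-2·δa/a)²) = √(0.0110 + 0.0636 + 0.0506) = 0.354
Q = 1.78e+08, so δQ = 0.354 × 1.78e+08 = 6.3e+07.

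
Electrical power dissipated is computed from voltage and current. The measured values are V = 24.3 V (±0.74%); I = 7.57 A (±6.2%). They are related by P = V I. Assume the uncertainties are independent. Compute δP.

11.5 W

P is a product of powers, so relative uncertainties combine in quadrature:
  (1·δV/V)² = (1×0.00740)² = 5.48e-05;  (1·δI/I)² = (1×0.0620)² = 0.00384
δP/P = √(0.00390) = 0.0624
P = 184 W, so δP = 0.0624 × 184 = 11.5 W.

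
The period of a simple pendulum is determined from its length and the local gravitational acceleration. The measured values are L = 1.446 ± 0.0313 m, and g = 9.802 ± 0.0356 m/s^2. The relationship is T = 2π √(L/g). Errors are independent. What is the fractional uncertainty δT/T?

Each factor contributes (exponent × relative error)² to (δT/T)²:
  (½·δL/L)² = (0.5×0.0216)² = 0.000117;  (−½·δg/g)² = (-0.5×0.00363)² = 3.3e-06
δT/T = √(0.000120) = 0.0110

0.0110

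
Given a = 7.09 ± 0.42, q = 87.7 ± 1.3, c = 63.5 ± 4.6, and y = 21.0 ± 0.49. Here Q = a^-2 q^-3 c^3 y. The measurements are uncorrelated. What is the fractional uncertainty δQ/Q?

0.253

Q is a product of powers, so relative uncertainties combine in quadrature:
  (-2·δa/a)² = (-2×0.0592)² = 0.0140;  (-3·δq/q)² = (-3×0.0148)² = 0.00198;  (3·δc/c)² = (3×0.0724)² = 0.0472;  (1·δy/y)² = (1×0.0233)² = 0.000544
δQ/Q = √(0.0638) = 0.253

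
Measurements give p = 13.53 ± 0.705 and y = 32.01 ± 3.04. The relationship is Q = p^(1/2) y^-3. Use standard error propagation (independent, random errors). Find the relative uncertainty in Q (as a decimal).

0.286

Q is a product of powers, so relative uncertainties combine in quadrature:
  (½·δp/p)² = (0.5×0.0521)² = 0.000679;  (-3·δy/y)² = (-3×0.0950)² = 0.0812
δQ/Q = √(0.0819) = 0.286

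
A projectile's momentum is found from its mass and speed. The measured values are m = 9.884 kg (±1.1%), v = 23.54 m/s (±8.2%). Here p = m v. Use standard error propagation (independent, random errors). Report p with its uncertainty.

Relative error in a monomial: (δp/p)² = Σ (nᵢ · δxᵢ/xᵢ)².
  (1·δm/m)² = (1×0.0110)² = 0.000121;  (1·δv/v)² = (1×0.0820)² = 0.00672
δp/p = √(0.00684) = 0.0827
p = 232.7 kg·m/s, so δp = 0.0827 × 232.7 = 19.2 kg·m/s.

232.7 ± 19.2 kg·m/s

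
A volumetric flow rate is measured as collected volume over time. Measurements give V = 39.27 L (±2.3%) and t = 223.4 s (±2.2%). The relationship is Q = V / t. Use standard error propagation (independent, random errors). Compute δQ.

Since Q is a product/quotient, work with relative uncertainties:
  (1·δV/V)² = (1×0.0230)² = 0.000529;  (-1·δt/t)² = (-1×0.0220)² = 0.000484
δQ/Q = √(0.00101) = 0.0318
Q = 0.1758 L/s, so δQ = 0.0318 × 0.1758 = 0.00559 L/s.

0.00559 L/s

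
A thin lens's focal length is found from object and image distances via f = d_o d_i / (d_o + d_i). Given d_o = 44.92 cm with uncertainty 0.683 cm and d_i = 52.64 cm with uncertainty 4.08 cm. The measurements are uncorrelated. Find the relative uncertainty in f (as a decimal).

0.0366

∂f/∂d_o = (d_i/(d_o+d_i))² = 0.291;  ∂f/∂d_i = (d_o/(d_o+d_i))² = 0.212
δf = √((∂f/∂d_o · δd_o)² + (∂f/∂d_i · δd_i)²) = √(0.0395 + 0.748) = 0.888 cm
f = 24.24 cm, so δf/f = 0.888/24.24 = 0.0366.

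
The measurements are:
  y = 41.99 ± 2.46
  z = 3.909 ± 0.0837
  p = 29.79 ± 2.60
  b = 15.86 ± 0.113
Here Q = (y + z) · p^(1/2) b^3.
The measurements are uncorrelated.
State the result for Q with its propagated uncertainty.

999400 ± 72300

Let u = y + z = 45.90. δu = √(δy² + δz²) = √(6.05 + 0.00701) = 2.46, so δu/u = 0.0536.
Q is then a monomial in u, p, b:
δQ/Q = √((δu/u)² + (½·δp/p)² + (3·δb/b)²) = √(0.00288 + 0.00190 + 0.000457) = 0.0724
Q = 999400, so δQ = 0.0724 × 999400 = 72300.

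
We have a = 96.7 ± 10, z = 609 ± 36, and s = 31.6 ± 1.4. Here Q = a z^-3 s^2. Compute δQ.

9.56e-05

For a monomial Q ∝ a, z^-3, s^2, fractional errors add in quadrature:
  (1·δa/a)² = (1×0.103)² = 0.0107;  (-3·δz/z)² = (-3×0.0591)² = 0.0314;  (2·δs/s)² = (2×0.0443)² = 0.00785
δQ/Q = √(0.0500) = 0.224
Q = 0.000428, so δQ = 0.224 × 0.000428 = 9.56e-05.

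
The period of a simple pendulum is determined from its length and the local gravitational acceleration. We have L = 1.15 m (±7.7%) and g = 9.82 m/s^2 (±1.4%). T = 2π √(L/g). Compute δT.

0.0841 s

Relative error in a monomial: (δT/T)² = Σ (nᵢ · δxᵢ/xᵢ)².
  (½·δL/L)² = (0.5×0.0770)² = 0.00148;  (−½·δg/g)² = (-0.5×0.0140)² = 4.9e-05
δT/T = √(0.00153) = 0.0391
T = 2.15 s, so δT = 0.0391 × 2.15 = 0.0841 s.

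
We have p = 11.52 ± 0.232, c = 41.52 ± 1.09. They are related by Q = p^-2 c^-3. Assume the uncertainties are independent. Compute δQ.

Each factor contributes (exponent × relative error)² to (δQ/Q)²:
  (-2·δp/p)² = (-2×0.0201)² = 0.00162;  (-3·δc/c)² = (-3×0.0263)² = 0.00620
δQ/Q = √(0.00782) = 0.0885
Q = 1.053e-07, so δQ = 0.0885 × 1.053e-07 = 9.31e-09.

9.31e-09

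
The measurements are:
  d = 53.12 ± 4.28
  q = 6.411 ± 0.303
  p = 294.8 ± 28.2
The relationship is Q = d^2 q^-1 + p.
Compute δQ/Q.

Let w = d^2·q^-1 = 440.1. δw/w = √((2·δd/d)² + (-1·δq/q)²) = √(0.0260 + 0.00223) = 0.168, so δw = 73.9.
Q = w + p: δQ = √(δw² + δp²) = √(5460 + 795) = 79.1
Q = 734.9, so δQ/Q = 79.1/734.9 = 0.108.

0.108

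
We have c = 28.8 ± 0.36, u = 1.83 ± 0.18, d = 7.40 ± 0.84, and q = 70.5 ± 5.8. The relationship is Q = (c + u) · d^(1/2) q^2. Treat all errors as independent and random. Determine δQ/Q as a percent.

17.5%

Let w = c + u = 30.6. δw = √(δc² + δu²) = √(0.130 + 0.0324) = 0.402, so δw/w = 0.0131.
Q is then a monomial in w, d, q:
δQ/Q = √((δw/w)² + (½·δd/d)² + (2·δq/q)²) = √(0.000173 + 0.00322 + 0.0271) = 0.175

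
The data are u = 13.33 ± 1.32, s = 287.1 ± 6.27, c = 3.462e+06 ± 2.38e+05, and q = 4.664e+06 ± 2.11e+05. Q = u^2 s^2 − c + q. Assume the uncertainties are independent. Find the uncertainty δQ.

Let p = u^2·s^2 = 1.465e+07. δp/p = √((2·δu/u)² + (2·δs/s)²) = √(0.0392 + 0.00191) = 0.203, so δp = 2.97e+06.
Q = p − c + q: δQ = √(δp² + δc² + δq²) = √(8.82e+12 + 5.66e+10 + 4.45e+10) = 2.99e+06

2.99e+06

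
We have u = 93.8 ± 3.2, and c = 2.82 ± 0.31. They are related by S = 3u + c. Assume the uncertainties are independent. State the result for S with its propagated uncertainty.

284 ± 9.61

Sums and differences: (δS)² = Σ (cᵢ δxᵢ)².
  (3·δu)² = 92.2;  (δc)² = 0.0961
δS = √(92.3) = 9.61
S = 284.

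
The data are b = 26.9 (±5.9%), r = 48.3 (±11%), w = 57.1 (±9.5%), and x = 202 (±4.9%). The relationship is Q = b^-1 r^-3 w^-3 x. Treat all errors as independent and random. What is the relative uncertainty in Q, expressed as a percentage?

44.3%

For a monomial Q ∝ b^-1, r^-3, w^-3, x, fractional errors add in quadrature:
  (-1·δb/b)² = (-1×0.0590)² = 0.00348;  (-3·δr/r)² = (-3×0.110)² = 0.109;  (-3·δw/w)² = (-3×0.0950)² = 0.0812;  (1·δx/x)² = (1×0.0490)² = 0.00240
δQ/Q = √(0.196) = 0.443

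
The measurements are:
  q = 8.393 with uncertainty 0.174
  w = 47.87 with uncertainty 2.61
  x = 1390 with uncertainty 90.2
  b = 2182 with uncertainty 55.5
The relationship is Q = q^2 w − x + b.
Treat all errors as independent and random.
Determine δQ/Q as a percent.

6.10%

Let p = q^2·w = 3372. δp/p = √((2·δq/q)² + (1·δw/w)²) = √(0.00172 + 0.00297) = 0.0685, so δp = 231.
Q = p − x + b: δQ = √(δp² + δx² + δb²) = √(53400 + 8140 + 3080) = 254
Q = 4164, so δQ/Q = 254/4164 = 0.0610.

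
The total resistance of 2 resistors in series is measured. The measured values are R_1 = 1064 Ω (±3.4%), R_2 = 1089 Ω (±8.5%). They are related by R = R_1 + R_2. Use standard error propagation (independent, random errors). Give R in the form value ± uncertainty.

2153 ± 99.4 Ω

Each term contributes (cᵢ δxᵢ)² to (δR)²:
  (δR_1)² = 1310;  (δR_2)² = 8570
δR = √(9880) = 99.4 Ω
R = 2153 Ω.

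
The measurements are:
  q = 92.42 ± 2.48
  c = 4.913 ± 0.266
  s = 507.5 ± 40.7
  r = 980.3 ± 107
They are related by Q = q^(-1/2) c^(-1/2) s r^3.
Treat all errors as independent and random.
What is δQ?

7.59e+09

For a monomial Q ∝ q^(-1/2), c^(-1/2), s, r^3, fractional errors add in quadrature:
  (−½·δq/q)² = (-0.5×0.0268)² = 0.000180;  (−½·δc/c)² = (-0.5×0.0541)² = 0.000733;  (1·δs/s)² = (1×0.0802)² = 0.00643;  (3·δr/r)² = (3×0.109)² = 0.107
δQ/Q = √(0.115) = 0.338
Q = 2.244e+10, so δQ = 0.338 × 2.244e+10 = 7.59e+09.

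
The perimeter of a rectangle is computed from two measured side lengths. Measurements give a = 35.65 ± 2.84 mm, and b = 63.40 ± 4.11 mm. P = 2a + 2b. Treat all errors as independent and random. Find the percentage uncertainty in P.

P is a linear combination, so absolute uncertainties add in quadrature:
  (2·δa)² = 32.3;  (2·δb)² = 67.6
δP = √(99.8) = 9.99 mm
P = 198.1 mm, so δP/P = 9.99/198.1 = 0.0504.

5.04%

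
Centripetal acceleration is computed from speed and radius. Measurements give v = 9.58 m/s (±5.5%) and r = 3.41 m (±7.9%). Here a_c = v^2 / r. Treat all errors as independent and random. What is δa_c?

3.64 m/s^2

a_c is a product of powers, so relative uncertainties combine in quadrature:
  (2·δv/v)² = (2×0.0550)² = 0.0121;  (-1·δr/r)² = (-1×0.0790)² = 0.00624
δa_c/a_c = √(0.0183) = 0.135
a_c = 26.9 m/s^2, so δa_c = 0.135 × 26.9 = 3.64 m/s^2.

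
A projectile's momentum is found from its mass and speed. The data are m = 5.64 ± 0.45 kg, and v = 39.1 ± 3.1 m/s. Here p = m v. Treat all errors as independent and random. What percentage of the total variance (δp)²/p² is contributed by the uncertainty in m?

50.3%

(δp/p)² = (1·δm/m)² + (1·δv/v)²
  m term: (1×0.0798)² = 0.00637
  v term: (1×0.0793)² = 0.00629
Total = 0.0127. Share from m = 0.00637/0.0127 = 0.503.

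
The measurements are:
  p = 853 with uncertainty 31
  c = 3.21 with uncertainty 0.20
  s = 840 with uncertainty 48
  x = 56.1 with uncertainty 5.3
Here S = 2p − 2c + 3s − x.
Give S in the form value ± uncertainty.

4160 ± 157

Absolute uncertainties add in quadrature for a linear combination:
  (2·δp)² = 3840;  (2·δc)² = 0.160;  (3·δs)² = 20700;  (δx)² = 28.1
δS = √(24600) = 157
S = 4160.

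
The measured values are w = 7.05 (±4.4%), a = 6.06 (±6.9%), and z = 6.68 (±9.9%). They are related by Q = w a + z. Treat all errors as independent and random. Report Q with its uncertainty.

Let p = w·a = 42.7. δp/p = √((1·δw/w)² + (1·δa/a)²) = √(0.00194 + 0.00476) = 0.0818, so δp = 3.50.
Q = p + z: δQ = √(δp² + δz²) = √(12.2 + 0.437) = 3.56
Q = 49.4.

49.4 ± 3.56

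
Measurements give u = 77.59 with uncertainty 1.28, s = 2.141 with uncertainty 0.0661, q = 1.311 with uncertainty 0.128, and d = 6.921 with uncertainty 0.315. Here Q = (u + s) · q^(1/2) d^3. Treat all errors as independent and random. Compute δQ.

4420

Let w = u + s = 79.73. δw = √(δu² + δs²) = √(1.64 + 0.00437) = 1.28, so δw/w = 0.0161.
Q is then a monomial in w, q, d:
δQ/Q = √((δw/w)² + (½·δq/q)² + (3·δd/d)²) = √(0.000258 + 0.00238 + 0.0186) = 0.146
Q = 30260, so δQ = 0.146 × 30260 = 4420.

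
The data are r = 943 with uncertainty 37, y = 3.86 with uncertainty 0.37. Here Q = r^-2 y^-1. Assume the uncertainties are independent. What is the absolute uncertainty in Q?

3.61e-08

Each factor contributes (exponent × relative error)² to (δQ/Q)²:
  (-2·δr/r)² = (-2×0.0392)² = 0.00616;  (-1·δy/y)² = (-1×0.0959)² = 0.00919
δQ/Q = √(0.0153) = 0.124
Q = 2.91e-07, so δQ = 0.124 × 2.91e-07 = 3.61e-08.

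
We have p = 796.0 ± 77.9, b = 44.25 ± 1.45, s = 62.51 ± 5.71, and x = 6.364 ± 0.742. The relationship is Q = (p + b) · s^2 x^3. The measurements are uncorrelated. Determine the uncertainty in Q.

3.43e+08

Let u = p + b = 840.2. δu = √(δp² + δb²) = √(6070 + 2.10) = 77.9, so δu/u = 0.0927.
Q is then a monomial in u, s, x:
δQ/Q = √((δu/u)² + (2·δs/s)² + (3·δx/x)²) = √(0.00860 + 0.0334 + 0.122) = 0.405
Q = 8.462e+08, so δQ = 0.405 × 8.462e+08 = 3.43e+08.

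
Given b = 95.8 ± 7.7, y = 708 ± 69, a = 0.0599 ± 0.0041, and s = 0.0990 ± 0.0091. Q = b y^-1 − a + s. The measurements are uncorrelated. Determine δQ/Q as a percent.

Let p = b·y^-1 = 0.135. δp/p = √((1·δb/b)² + (-1·δy/y)²) = √(0.00646 + 0.00950) = 0.126, so δp = 0.0171.
Q = p − a + s: δQ = √(δp² + δa² + δs²) = √(0.000292 + 1.68e-05 + 8.28e-05) = 0.0198
Q = 0.174, so δQ/Q = 0.0198/0.174 = 0.113.

11.3%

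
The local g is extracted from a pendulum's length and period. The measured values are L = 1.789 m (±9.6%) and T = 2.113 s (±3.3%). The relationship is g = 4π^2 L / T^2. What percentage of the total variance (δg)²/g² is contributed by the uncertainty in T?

(δg/g)² = (1·δL/L)² + (-2·δT/T)²
  L term: (1×0.0960)² = 0.00922
  T term: (-2×0.0330)² = 0.00436
Total = 0.0136. Share from T = 0.00436/0.0136 = 0.321.

32.1%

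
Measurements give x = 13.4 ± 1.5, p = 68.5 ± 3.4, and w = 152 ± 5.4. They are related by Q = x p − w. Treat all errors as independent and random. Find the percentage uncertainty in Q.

14.7%

Let h = x·p = 918. δh/h = √((1·δx/x)² + (1·δp/p)²) = √(0.0125 + 0.00246) = 0.122, so δh = 112.
Q = h − w: δQ = √(δh² + δw²) = √(12600 + 29.2) = 113
Q = 766, so δQ/Q = 113/766 = 0.147.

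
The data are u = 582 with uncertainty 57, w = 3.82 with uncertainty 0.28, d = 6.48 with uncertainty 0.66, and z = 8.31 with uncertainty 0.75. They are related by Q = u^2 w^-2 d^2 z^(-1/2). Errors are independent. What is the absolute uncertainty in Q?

Q is a product of powers, so relative uncertainties combine in quadrature:
  (2·δu/u)² = (2×0.0979)² = 0.0384;  (-2·δw/w)² = (-2×0.0733)² = 0.0215;  (2·δd/d)² = (2×0.102)² = 0.0415;  (−½·δz/z)² = (-0.5×0.0903)² = 0.00204
δQ/Q = √(0.103) = 0.322
Q = 3.38e+05, so δQ = 0.322 × 3.38e+05 = 1.09e+05.

1.09e+05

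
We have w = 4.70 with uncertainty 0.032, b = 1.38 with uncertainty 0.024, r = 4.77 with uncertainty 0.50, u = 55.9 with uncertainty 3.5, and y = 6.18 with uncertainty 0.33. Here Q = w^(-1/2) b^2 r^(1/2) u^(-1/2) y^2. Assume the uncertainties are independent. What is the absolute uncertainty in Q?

1.25

Q is a product of powers, so relative uncertainties combine in quadrature:
  (−½·δw/w)² = (-0.5×0.00681)² = 1.16e-05;  (2·δb/b)² = (2×0.0174)² = 0.00121;  (½·δr/r)² = (0.5×0.105)² = 0.00275;  (−½·δu/u)² = (-0.5×0.0626)² = 0.000980;  (2·δy/y)² = (2×0.0534)² = 0.0114
δQ/Q = √(0.0164) = 0.128
Q = 9.80, so δQ = 0.128 × 9.80 = 1.25.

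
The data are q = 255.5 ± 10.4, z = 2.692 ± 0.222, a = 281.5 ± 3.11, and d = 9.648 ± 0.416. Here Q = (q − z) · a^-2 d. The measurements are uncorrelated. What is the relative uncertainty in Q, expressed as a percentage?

Let u = q − z = 252.8. δu = √(δq² + δz²) = √(108 + 0.0493) = 10.4, so δu/u = 0.0411.
Q is then a monomial in u, a, d:
δQ/Q = √((δu/u)² + (-2·δa/a)² + (1·δd/d)²) = √(0.00169 + 0.000488 + 0.00186) = 0.0636

6.36%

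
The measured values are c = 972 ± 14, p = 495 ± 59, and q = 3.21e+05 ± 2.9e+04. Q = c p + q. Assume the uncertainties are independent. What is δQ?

Let w = c·p = 4.81e+05. δw/w = √((1·δc/c)² + (1·δp/p)²) = √(0.000207 + 0.0142) = 0.120, so δw = 57800.
Q = w + q: δQ = √(δw² + δq²) = √(3.34e+09 + 8.41e+08) = 64600

64600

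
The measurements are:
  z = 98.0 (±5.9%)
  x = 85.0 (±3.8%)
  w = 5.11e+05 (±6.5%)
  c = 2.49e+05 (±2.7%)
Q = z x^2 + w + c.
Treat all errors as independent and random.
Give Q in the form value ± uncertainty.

Let p = z·x^2 = 7.08e+05. δp/p = √((1·δz/z)² + (2·δx/x)²) = √(0.00348 + 0.00578) = 0.0962, so δp = 68100.
Q = p + w + c: δQ = √(δp² + δw² + δc²) = √(4.64e+09 + 1.1e+09 + 4.52e+07) = 76100
Q = 1.47e+06.

(1.47 ± 0.0761) × 10^6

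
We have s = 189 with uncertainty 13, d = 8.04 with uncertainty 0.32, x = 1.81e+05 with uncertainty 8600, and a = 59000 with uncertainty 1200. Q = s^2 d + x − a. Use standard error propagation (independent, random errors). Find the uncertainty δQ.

Let p = s^2·d = 2.87e+05. δp/p = √((2·δs/s)² + (1·δd/d)²) = √(0.0189 + 0.00158) = 0.143, so δp = 41100.
Q = p + x − a: δQ = √(δp² + δx² + δa²) = √(1.69e+09 + 7.4e+07 + 1.44e+06) = 42000

42000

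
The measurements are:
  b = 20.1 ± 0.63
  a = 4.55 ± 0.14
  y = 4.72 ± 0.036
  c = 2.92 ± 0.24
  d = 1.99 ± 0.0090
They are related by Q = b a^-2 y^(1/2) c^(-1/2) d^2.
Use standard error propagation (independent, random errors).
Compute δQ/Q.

Products/powers → add relative errors in quadrature, weighted by exponent:
  (1·δb/b)² = (1×0.0313)² = 0.000982;  (-2·δa/a)² = (-2×0.0308)² = 0.00379;  (½·δy/y)² = (0.5×0.00763)² = 1.45e-05;  (−½·δc/c)² = (-0.5×0.0822)² = 0.00169;  (2·δd/d)² = (2×0.00452)² = 8.18e-05
δQ/Q = √(0.00655) = 0.0810

0.0810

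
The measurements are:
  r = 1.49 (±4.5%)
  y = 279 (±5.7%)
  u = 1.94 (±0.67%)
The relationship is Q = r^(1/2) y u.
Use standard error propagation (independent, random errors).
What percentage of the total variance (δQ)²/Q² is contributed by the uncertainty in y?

85.5%

(δQ/Q)² = (½·δr/r)² + (1·δy/y)² + (1·δu/u)²
  r term: (0.5×0.0450)² = 0.000506
  y term: (1×0.0570)² = 0.00325
  u term: (1×0.00670)² = 4.49e-05
Total = 0.00380. Share from y = 0.00325/0.00380 = 0.855.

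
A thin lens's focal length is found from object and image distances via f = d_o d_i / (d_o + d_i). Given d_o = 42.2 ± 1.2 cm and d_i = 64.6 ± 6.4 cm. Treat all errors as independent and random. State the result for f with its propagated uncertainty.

25.5 ± 1.09 cm

∂f/∂d_o = (d_i/(d_o+d_i))² = 0.366;  ∂f/∂d_i = (d_o/(d_o+d_i))² = 0.156
δf = √((∂f/∂d_o · δd_o)² + (∂f/∂d_i · δd_i)²) = √(0.193 + 0.998) = 1.09 cm
f = 25.5 cm.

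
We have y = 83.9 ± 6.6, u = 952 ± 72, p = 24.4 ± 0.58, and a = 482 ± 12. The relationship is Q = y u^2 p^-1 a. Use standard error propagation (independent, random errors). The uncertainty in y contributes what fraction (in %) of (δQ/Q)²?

20.5%

(δQ/Q)² = (1·δy/y)² + (2·δu/u)² + (-1·δp/p)² + (1·δa/a)²
  y term: (1×0.0787)² = 0.00619
  u term: (2×0.0756)² = 0.0229
  p term: (-1×0.0238)² = 0.000565
  a term: (1×0.0249)² = 0.000620
Total = 0.0303. Share from y = 0.00619/0.0303 = 0.205.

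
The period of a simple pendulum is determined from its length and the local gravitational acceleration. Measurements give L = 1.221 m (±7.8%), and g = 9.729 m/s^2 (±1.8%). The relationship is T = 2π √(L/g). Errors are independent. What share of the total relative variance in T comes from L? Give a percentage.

(δT/T)² = (½·δL/L)² + (−½·δg/g)²
  L term: (0.5×0.0780)² = 0.00152
  g term: (-0.5×0.0180)² = 8.1e-05
Total = 0.00160. Share from L = 0.00152/0.00160 = 0.949.

94.9%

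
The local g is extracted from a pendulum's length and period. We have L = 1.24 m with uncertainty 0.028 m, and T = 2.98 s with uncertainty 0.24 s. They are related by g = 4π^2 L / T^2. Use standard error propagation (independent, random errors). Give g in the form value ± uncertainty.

5.51 ± 0.897 m/s^2

Relative error in a monomial: (δg/g)² = Σ (nᵢ · δxᵢ/xᵢ)².
  (1·δL/L)² = (1×0.0226)² = 0.000510;  (-2·δT/T)² = (-2×0.0805)² = 0.0259
δg/g = √(0.0265) = 0.163
g = 5.51 m/s^2, so δg = 0.163 × 5.51 = 0.897 m/s^2.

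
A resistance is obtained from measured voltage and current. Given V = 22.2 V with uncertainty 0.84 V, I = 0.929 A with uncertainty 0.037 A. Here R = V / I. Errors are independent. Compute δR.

Since R is a product/quotient, work with relative uncertainties:
  (1·δV/V)² = (1×0.0378)² = 0.00143;  (-1·δI/I)² = (-1×0.0398)² = 0.00159
δR/R = √(0.00302) = 0.0549
R = 23.9 Ω, so δR = 0.0549 × 23.9 = 1.31 Ω.

1.31 Ω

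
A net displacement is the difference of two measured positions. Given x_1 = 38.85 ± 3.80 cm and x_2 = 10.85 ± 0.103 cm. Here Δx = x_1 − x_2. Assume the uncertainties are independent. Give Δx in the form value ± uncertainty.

For a sum/difference, combine absolute errors in quadrature:
  (δx_1)² = 14.4;  (δx_2)² = 0.0106
δΔx = √(14.5) = 3.80 cm
Δx = 28.00 cm.

28.00 ± 3.80 cm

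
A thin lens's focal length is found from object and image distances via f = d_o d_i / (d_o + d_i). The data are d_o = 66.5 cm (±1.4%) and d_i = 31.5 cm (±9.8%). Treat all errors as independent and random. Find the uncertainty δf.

1.42 cm

∂f/∂d_o = (d_i/(d_o+d_i))² = 0.103;  ∂f/∂d_i = (d_o/(d_o+d_i))² = 0.460
δf = √((∂f/∂d_o · δd_o)² + (∂f/∂d_i · δd_i)²) = √(0.00925 + 2.02) = 1.42 cm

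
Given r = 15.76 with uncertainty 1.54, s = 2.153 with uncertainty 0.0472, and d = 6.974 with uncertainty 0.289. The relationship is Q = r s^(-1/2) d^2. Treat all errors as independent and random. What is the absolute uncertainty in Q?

For a monomial Q ∝ r, s^(-1/2), d^2, fractional errors add in quadrature:
  (1·δr/r)² = (1×0.0977)² = 0.00955;  (−½·δs/s)² = (-0.5×0.0219)² = 0.000120;  (2·δd/d)² = (2×0.0414)² = 0.00687
δQ/Q = √(0.0165) = 0.129
Q = 522.4, so δQ = 0.129 × 522.4 = 67.2.

67.2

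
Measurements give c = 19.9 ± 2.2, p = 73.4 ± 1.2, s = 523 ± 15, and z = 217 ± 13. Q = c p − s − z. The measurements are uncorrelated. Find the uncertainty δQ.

Let w = c·p = 1460. δw/w = √((1·δc/c)² + (1·δp/p)²) = √(0.0122 + 0.000267) = 0.112, so δw = 163.
Q = w − s − z: δQ = √(δw² + δs² + δz²) = √(26600 + 225 + 169) = 164

164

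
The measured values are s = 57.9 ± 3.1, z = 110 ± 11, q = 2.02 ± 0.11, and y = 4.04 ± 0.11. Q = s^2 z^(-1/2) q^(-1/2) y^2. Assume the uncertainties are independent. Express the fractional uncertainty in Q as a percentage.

Since Q is a product/quotient, work with relative uncertainties:
  (2·δs/s)² = (2×0.0535)² = 0.0115;  (−½·δz/z)² = (-0.5×0.100)² = 0.00250;  (−½·δq/q)² = (-0.5×0.0545)² = 0.000741;  (2·δy/y)² = (2×0.0272)² = 0.00297
δQ/Q = √(0.0177) = 0.133

13.3%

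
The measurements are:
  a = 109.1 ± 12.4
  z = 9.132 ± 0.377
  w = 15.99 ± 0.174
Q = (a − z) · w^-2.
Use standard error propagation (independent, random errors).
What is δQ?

0.0493

Let u = a − z = 99.97. δu = √(δa² + δz²) = √(154 + 0.142) = 12.4, so δu/u = 0.124.
Q is then a monomial in u, w:
δQ/Q = √((δu/u)² + (-2·δw/w)²) = √(0.0154 + 0.000474) = 0.126
Q = 0.3910, so δQ = 0.126 × 0.3910 = 0.0493.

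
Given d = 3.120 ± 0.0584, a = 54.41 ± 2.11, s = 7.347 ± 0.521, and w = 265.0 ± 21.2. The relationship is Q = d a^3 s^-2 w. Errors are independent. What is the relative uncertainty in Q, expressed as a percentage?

20.1%

Products/powers → add relative errors in quadrature, weighted by exponent:
  (1·δd/d)² = (1×0.0187)² = 0.000350;  (3·δa/a)² = (3×0.0388)² = 0.0135;  (-2·δs/s)² = (-2×0.0709)² = 0.0201;  (1·δw/w)² = (1×0.0800)² = 0.00640
δQ/Q = √(0.0404) = 0.201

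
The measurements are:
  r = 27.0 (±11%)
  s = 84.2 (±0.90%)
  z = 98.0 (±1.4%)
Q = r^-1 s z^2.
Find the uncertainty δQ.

Each factor contributes (exponent × relative error)² to (δQ/Q)²:
  (-1·δr/r)² = (-1×0.110)² = 0.0121;  (1·δs/s)² = (1×0.00900)² = 8.1e-05;  (2·δz/z)² = (2×0.0140)² = 0.000784
δQ/Q = √(0.0130) = 0.114
Q = 30000, so δQ = 0.114 × 30000 = 3410.

3410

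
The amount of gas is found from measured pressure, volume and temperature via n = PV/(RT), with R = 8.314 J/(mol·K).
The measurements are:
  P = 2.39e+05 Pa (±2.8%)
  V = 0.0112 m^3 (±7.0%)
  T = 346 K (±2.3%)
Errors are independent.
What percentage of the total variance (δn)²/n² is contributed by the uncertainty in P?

(δn/n)² = (1·δP/P)² + (1·δV/V)² + (-1·δT/T)²
  P term: (1×0.0280)² = 0.000784
  V term: (1×0.0700)² = 0.00490
  T term: (-1×0.0230)² = 0.000529
Total = 0.00621. Share from P = 0.000784/0.00621 = 0.126.

12.6%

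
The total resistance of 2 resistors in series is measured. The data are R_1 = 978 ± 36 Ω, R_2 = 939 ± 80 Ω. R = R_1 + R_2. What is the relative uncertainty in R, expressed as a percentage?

4.58%

R is a linear combination, so absolute uncertainties add in quadrature:
  (δR_1)² = 1300;  (δR_2)² = 6400
δR = √(7700) = 87.7 Ω
R = 1920 Ω, so δR/R = 87.7/1920 = 0.0458.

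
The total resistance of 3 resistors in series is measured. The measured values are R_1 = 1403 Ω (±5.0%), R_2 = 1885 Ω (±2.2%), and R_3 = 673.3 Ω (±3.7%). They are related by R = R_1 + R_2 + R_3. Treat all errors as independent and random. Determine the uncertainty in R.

Sums and differences: (δR)² = Σ (cᵢ δxᵢ)².
  (δR_1)² = 4920;  (δR_2)² = 1720;  (δR_3)² = 621
δR = √(7260) = 85.2 Ω

85.2 Ω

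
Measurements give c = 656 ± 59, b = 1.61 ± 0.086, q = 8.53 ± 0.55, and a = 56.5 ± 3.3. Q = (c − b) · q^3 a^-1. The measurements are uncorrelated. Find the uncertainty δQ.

Let u = c − b = 654. δu = √(δc² + δb²) = √(3480 + 0.00740) = 59.0, so δu/u = 0.0902.
Q is then a monomial in u, q, a:
δQ/Q = √((δu/u)² + (3·δq/q)² + (-1·δa/a)²) = √(0.00813 + 0.0374 + 0.00341) = 0.221
Q = 7190, so δQ = 0.221 × 7190 = 1590.

1590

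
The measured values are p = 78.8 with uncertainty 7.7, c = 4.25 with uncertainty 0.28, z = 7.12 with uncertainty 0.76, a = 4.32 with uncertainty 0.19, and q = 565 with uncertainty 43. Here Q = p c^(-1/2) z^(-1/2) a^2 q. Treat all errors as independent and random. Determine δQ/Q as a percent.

Q is a product of powers, so relative uncertainties combine in quadrature:
  (1·δp/p)² = (1×0.0977)² = 0.00955;  (−½·δc/c)² = (-0.5×0.0659)² = 0.00109;  (−½·δz/z)² = (-0.5×0.107)² = 0.00285;  (2·δa/a)² = (2×0.0440)² = 0.00774;  (1·δq/q)² = (1×0.0761)² = 0.00579
δQ/Q = √(0.0270) = 0.164

16.4%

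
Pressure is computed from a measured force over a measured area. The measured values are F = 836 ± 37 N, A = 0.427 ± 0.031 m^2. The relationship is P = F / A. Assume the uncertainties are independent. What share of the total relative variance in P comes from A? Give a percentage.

72.9%

(δP/P)² = (1·δF/F)² + (-1·δA/A)²
  F term: (1×0.0443)² = 0.00196
  A term: (-1×0.0726)² = 0.00527
Total = 0.00723. Share from A = 0.00527/0.00723 = 0.729.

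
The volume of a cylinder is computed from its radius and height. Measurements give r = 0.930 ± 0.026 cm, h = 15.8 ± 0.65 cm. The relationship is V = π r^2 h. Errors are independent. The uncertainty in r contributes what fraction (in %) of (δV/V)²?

(δV/V)² = (2·δr/r)² + (1·δh/h)²
  r term: (2×0.0280)² = 0.00313
  h term: (1×0.0411)² = 0.00169
Total = 0.00482. Share from r = 0.00313/0.00482 = 0.649.

64.9%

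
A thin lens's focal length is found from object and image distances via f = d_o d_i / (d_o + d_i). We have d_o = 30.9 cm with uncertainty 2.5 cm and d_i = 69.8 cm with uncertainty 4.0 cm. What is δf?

1.26 cm

∂f/∂d_o = (d_i/(d_o+d_i))² = 0.480;  ∂f/∂d_i = (d_o/(d_o+d_i))² = 0.0942
δf = √((∂f/∂d_o · δd_o)² + (∂f/∂d_i · δd_i)²) = √(1.44 + 0.142) = 1.26 cm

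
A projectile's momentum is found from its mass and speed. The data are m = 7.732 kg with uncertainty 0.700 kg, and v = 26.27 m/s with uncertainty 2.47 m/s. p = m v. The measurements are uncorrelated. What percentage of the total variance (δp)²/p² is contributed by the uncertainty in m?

(δp/p)² = (1·δm/m)² + (1·δv/v)²
  m term: (1×0.0905)² = 0.00820
  v term: (1×0.0940)² = 0.00884
Total = 0.0170. Share from m = 0.00820/0.0170 = 0.481.

48.1%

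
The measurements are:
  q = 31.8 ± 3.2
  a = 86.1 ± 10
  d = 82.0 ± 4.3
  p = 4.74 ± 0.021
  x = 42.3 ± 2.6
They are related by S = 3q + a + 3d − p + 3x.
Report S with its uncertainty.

550 ± 20.5

Sums and differences: (δS)² = Σ (cᵢ δxᵢ)².
  (3·δq)² = 92.2;  (δa)² = 100;  (3·δd)² = 166;  (δp)² = 0.000441;  (3·δx)² = 60.8
δS = √(419) = 20.5
S = 550.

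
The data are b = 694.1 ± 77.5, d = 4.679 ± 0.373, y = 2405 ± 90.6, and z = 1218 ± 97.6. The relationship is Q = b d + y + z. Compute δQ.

465

Let p = b·d = 3248. δp/p = √((1·δb/b)² + (1·δd/d)²) = √(0.0125 + 0.00635) = 0.137, so δp = 446.
Q = p + y + z: δQ = √(δp² + δy² + δz²) = √(1.99e+05 + 8210 + 9530) = 465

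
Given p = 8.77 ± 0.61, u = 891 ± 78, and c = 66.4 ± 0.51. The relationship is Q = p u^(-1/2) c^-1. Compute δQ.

0.000365

For a monomial Q ∝ p, u^(-1/2), c^-1, fractional errors add in quadrature:
  (1·δp/p)² = (1×0.0696)² = 0.00484;  (−½·δu/u)² = (-0.5×0.0875)² = 0.00192;  (-1·δc/c)² = (-1×0.00768)² = 5.9e-05
δQ/Q = √(0.00681) = 0.0825
Q = 0.00442, so δQ = 0.0825 × 0.00442 = 0.000365.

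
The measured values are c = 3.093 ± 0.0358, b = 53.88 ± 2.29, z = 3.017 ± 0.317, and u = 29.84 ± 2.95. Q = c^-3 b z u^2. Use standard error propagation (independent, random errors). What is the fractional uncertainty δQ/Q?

0.231

Since Q is a product/quotient, work with relative uncertainties:
  (-3·δc/c)² = (-3×0.0116)² = 0.00121;  (1·δb/b)² = (1×0.0425)² = 0.00181;  (1·δz/z)² = (1×0.105)² = 0.0110;  (2·δu/u)² = (2×0.0989)² = 0.0391
δQ/Q = √(0.0531) = 0.231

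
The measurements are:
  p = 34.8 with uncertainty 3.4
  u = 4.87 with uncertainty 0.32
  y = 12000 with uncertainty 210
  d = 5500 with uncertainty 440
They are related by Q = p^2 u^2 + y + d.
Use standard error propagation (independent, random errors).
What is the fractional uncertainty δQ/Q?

0.147

Let w = p^2·u^2 = 28700. δw/w = √((2·δp/p)² + (2·δu/u)²) = √(0.0382 + 0.0173) = 0.235, so δw = 6760.
Q = w + y + d: δQ = √(δw² + δy² + δd²) = √(4.57e+07 + 44100 + 1.94e+05) = 6780
Q = 46200, so δQ/Q = 6780/46200 = 0.147.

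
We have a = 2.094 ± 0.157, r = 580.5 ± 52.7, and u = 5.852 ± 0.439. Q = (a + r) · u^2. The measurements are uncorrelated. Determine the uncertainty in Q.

3500

Let w = a + r = 582.6. δw = √(δa² + δr²) = √(0.0246 + 2780) = 52.7, so δw/w = 0.0905.
Q is then a monomial in w, u:
δQ/Q = √((δw/w)² + (2·δu/u)²) = √(0.00818 + 0.0225) = 0.175
Q = 19950, so δQ = 0.175 × 19950 = 3500.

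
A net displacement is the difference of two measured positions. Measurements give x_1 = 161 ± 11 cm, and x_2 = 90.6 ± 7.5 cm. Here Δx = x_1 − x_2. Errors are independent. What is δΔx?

13.3 cm

Sums and differences: (δΔx)² = Σ (cᵢ δxᵢ)².
  (δx_1)² = 121;  (δx_2)² = 56.2
δΔx = √(177) = 13.3 cm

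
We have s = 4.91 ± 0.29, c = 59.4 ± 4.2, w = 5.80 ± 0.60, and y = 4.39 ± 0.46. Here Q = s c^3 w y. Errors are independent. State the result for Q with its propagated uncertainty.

Q is a product of powers, so relative uncertainties combine in quadrature:
  (1·δs/s)² = (1×0.0591)² = 0.00349;  (3·δc/c)² = (3×0.0707)² = 0.0450;  (1·δw/w)² = (1×0.103)² = 0.0107;  (1·δy/y)² = (1×0.105)² = 0.0110
δQ/Q = √(0.0702) = 0.265
Q = 2.62e+07, so δQ = 0.265 × 2.62e+07 = 6.94e+06.

(2.62 ± 0.694) × 10^7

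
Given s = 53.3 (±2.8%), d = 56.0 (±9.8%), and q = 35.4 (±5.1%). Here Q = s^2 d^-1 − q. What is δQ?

Let p = s^2·d^-1 = 50.7. δp/p = √((2·δs/s)² + (-1·δd/d)²) = √(0.00314 + 0.00960) = 0.113, so δp = 5.73.
Q = p − q: δQ = √(δp² + δq²) = √(32.8 + 3.26) = 6.00

6.00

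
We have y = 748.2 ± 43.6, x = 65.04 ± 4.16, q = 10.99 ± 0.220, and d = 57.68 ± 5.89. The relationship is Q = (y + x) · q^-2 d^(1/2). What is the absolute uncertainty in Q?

4.31

Let u = y + x = 813.2. δu = √(δy² + δx²) = √(1900 + 17.3) = 43.8, so δu/u = 0.0539.
Q is then a monomial in u, q, d:
δQ/Q = √((δu/u)² + (-2·δq/q)² + (½·δd/d)²) = √(0.00290 + 0.00160 + 0.00261) = 0.0843
Q = 51.14, so δQ = 0.0843 × 51.14 = 4.31.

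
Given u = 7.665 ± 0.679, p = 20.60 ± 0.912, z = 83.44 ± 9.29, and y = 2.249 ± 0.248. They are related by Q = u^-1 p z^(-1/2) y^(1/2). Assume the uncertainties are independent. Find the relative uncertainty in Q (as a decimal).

Each factor contributes (exponent × relative error)² to (δQ/Q)²:
  (-1·δu/u)² = (-1×0.0886)² = 0.00785;  (1·δp/p)² = (1×0.0443)² = 0.00196;  (−½·δz/z)² = (-0.5×0.111)² = 0.00310;  (½·δy/y)² = (0.5×0.110)² = 0.00304
δQ/Q = √(0.0159) = 0.126

0.126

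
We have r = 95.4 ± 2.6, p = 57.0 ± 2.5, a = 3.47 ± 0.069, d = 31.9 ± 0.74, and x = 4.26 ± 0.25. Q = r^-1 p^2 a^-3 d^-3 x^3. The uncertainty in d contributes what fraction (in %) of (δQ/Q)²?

10.1%

(δQ/Q)² = (-1·δr/r)² + (2·δp/p)² + (-3·δa/a)² + (-3·δd/d)² + (3·δx/x)²
  r term: (-1×0.0273)² = 0.000743
  p term: (2×0.0439)² = 0.00769
  a term: (-3×0.0199)² = 0.00356
  d term: (-3×0.0232)² = 0.00484
  x term: (3×0.0587)² = 0.0310
Total = 0.0478. Share from d = 0.00484/0.0478 = 0.101.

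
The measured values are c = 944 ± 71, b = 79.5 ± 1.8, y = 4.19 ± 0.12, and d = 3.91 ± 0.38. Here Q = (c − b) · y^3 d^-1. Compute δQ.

Let u = c − b = 864. δu = √(δc² + δb²) = √(5040 + 3.24) = 71.0, so δu/u = 0.0822.
Q is then a monomial in u, y, d:
δQ/Q = √((δu/u)² + (3·δy/y)² + (-1·δd/d)²) = √(0.00675 + 0.00738 + 0.00945) = 0.154
Q = 16300, so δQ = 0.154 × 16300 = 2500.

2500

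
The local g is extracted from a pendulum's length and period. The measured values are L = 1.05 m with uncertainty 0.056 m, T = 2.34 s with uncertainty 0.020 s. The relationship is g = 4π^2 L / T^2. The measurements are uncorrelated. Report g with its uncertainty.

g is a product of powers, so relative uncertainties combine in quadrature:
  (1·δL/L)² = (1×0.0533)² = 0.00284;  (-2·δT/T)² = (-2×0.00855)² = 0.000292
δg/g = √(0.00314) = 0.0560
g = 7.57 m/s^2, so δg = 0.0560 × 7.57 = 0.424 m/s^2.

7.57 ± 0.424 m/s^2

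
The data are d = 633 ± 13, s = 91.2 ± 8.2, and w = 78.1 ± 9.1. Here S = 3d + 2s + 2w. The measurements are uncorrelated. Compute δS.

46.1

S is a linear combination, so absolute uncertainties add in quadrature:
  (3·δd)² = 1520;  (2·δs)² = 269;  (2·δw)² = 331
δS = √(2120) = 46.1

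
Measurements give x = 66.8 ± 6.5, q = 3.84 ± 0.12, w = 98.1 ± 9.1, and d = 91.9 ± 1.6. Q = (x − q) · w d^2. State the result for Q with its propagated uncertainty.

Let u = x − q = 63.0. δu = √(δx² + δq²) = √(42.2 + 0.0144) = 6.50, so δu/u = 0.103.
Q is then a monomial in u, w, d:
δQ/Q = √((δu/u)² + (1·δw/w)² + (2·δd/d)²) = √(0.0107 + 0.00860 + 0.00121) = 0.143
Q = 5.22e+07, so δQ = 0.143 × 5.22e+07 = 7.46e+06.

(5.22 ± 0.746) × 10^7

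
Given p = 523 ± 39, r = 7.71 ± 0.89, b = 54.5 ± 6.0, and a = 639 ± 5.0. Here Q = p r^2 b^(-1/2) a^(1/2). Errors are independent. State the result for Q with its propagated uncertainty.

(1.06 ± 0.265) × 10^5

Q is a product of powers, so relative uncertainties combine in quadrature:
  (1·δp/p)² = (1×0.0746)² = 0.00556;  (2·δr/r)² = (2×0.115)² = 0.0533;  (−½·δb/b)² = (-0.5×0.110)² = 0.00303;  (½·δa/a)² = (0.5×0.00782)² = 1.53e-05
δQ/Q = √(0.0619) = 0.249
Q = 1.06e+05, so δQ = 0.249 × 1.06e+05 = 26500.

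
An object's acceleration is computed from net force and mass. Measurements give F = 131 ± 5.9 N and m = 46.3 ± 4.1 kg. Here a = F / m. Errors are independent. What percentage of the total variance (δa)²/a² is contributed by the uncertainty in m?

(δa/a)² = (1·δF/F)² + (-1·δm/m)²
  F term: (1×0.0450)² = 0.00203
  m term: (-1×0.0886)² = 0.00784
Total = 0.00987. Share from m = 0.00784/0.00987 = 0.794.

79.4%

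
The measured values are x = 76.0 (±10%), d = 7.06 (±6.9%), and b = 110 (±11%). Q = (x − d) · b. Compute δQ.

1180

Let u = x − d = 68.9. δu = √(δx² + δd²) = √(57.8 + 0.237) = 7.62, so δu/u = 0.110.
Q is then a monomial in u, b:
δQ/Q = √((δu/u)² + (1·δb/b)²) = √(0.0122 + 0.0121) = 0.156
Q = 7580, so δQ = 0.156 × 7580 = 1180.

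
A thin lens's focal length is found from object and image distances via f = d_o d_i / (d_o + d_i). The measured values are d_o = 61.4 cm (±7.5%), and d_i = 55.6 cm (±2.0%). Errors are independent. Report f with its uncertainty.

29.2 ± 1.08 cm

∂f/∂d_o = (d_i/(d_o+d_i))² = 0.226;  ∂f/∂d_i = (d_o/(d_o+d_i))² = 0.275
δf = √((∂f/∂d_o · δd_o)² + (∂f/∂d_i · δd_i)²) = √(1.08 + 0.0938) = 1.08 cm
f = 29.2 cm.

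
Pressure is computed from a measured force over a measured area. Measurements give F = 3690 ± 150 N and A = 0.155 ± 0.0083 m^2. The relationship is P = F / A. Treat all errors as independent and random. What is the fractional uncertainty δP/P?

0.0672

Each factor contributes (exponent × relative error)² to (δP/P)²:
  (1·δF/F)² = (1×0.0407)² = 0.00165;  (-1·δA/A)² = (-1×0.0535)² = 0.00287
δP/P = √(0.00452) = 0.0672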